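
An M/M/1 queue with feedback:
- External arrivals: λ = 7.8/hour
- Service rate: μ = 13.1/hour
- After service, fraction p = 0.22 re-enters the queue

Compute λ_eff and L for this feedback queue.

Effective arrival rate: λ_eff = λ/(1-p) = 7.8/(1-0.22) = 7.8/0.78 = 10.0000
ρ = λ_eff/μ = 10.0000/13.1 = 0.76336
L = ρ/(1-ρ) = 0.76336/(1-0.76336) = 3.2258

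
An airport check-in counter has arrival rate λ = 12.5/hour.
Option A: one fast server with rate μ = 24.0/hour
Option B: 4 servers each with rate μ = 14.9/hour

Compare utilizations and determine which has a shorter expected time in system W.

Option A: single server μ = 24.0 (M/M/1)
  ρ_A = 12.5/24.0 = 0.5208
  W_A = 1/(μ-λ) = 1/(24.0-12.5) = 1/11.50 = 0.08696

Option B: 4 servers μ = 14.9 (M/M/4)
  ρ_B = λ/(cμ) = 12.5/(4×14.9) = 0.2097
  Offered load a = λ/μ = cρ = 12.5/14.9 = 0.8389
  P₀ = [ Σₙ₌₀^3 aⁿ/n! + a^4/(4!(1-ρ)) ]⁻¹
  Σ = a^0/0! + a^1/1! + a^2/2! + a^3/3! = 1.0000 + 0.8389 + 0.3519 + 0.09841 = 2.2892
  a^4/(4!(1-ρ)) = 0.49533/(24 × 0.79027) = 0.02612
  P₀ = 1/(2.2892 + 0.02612) = 0.4319
  Lq = P₀·a^4·ρ / (4!(1-ρ)²) = 0.43190 × 0.49533 × 0.20973 / (24 × 0.62452) = 0.002994
  Wq_B = Lq/λ = 0.002994/12.5 = 0.0002395
  W_B = Wq_B + 1/μ = 0.0002395 + 0.06711 = 0.06735

Since W_B = 0.06735 < W_A = 0.08696, Option B (multiple servers) has the shorter time in system.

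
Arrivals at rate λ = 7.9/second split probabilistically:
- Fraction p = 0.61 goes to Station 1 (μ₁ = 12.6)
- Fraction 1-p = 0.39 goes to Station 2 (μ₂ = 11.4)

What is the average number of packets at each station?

Effective rates: λ₁ = 7.9×0.61 = 4.819, λ₂ = 7.9×0.39 = 3.081
Station 1: ρ₁ = 4.819/12.6 = 0.38246, L₁ = ρ₁/(1-ρ₁) = 0.38246/(1-0.38246) = 0.6193
Station 2: ρ₂ = 3.081/11.4 = 0.2703, L₂ = ρ₂/(1-ρ₂) = 0.2703/(1-0.2703) = 0.3704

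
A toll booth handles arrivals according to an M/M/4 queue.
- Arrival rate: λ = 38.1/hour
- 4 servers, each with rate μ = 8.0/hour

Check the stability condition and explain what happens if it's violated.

Stability requires ρ = λ/(cμ) < 1
ρ = 38.1/(4 × 8.0) = 38.1/32.00 = 1.1906
Since 1.1906 ≥ 1, the system is UNSTABLE.
Need c > λ/μ = 38.1/8.0 = 4.76.
Minimum servers needed: c = 5.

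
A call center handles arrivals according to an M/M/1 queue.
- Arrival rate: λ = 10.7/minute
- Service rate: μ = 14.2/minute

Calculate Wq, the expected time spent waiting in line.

First, compute utilization: ρ = λ/μ = 10.7/14.2 = 0.7535
For M/M/1: Wq = λ/(μ(μ-λ))
Wq = 10.7/(14.2 × (14.2-10.7))
Wq = 10.7/(14.2 × 3.50)
Wq = 0.2153 minutes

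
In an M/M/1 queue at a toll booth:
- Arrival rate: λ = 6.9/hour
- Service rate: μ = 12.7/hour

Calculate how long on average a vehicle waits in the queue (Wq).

First, compute utilization: ρ = λ/μ = 6.9/12.7 = 0.5433
For M/M/1: Wq = λ/(μ(μ-λ))
Wq = 6.9/(12.7 × (12.7-6.9))
Wq = 6.9/(12.7 × 5.80)
Wq = 0.09367 hours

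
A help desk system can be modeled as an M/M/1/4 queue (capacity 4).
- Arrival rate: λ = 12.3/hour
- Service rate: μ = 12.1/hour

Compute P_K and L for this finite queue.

ρ = λ/μ = 12.3/12.1 = 1.01653
P₀ = (1-ρ)/(1-ρ^(K+1)) = (1-1.01653)/(1-1.01653^5) = -0.01653/-0.08543 = 0.1935
P_K = P₀×ρ^K = 0.1935 × 1.01653^4 = 0.1935 × 1.0678 = 0.2066
Blocking probability P_4 = 0.2066 (20.66%)
L = ρ[1 - (K+1)ρ^K + Kρ^(K+1)] / [(1-ρ)(1-ρ^(K+1))]
L = 1.01653 × (1 - 5×1.06777759 + 4×1.08542795) / ((1 - 1.01653) × (1 - 1.08542795)) = 2.0328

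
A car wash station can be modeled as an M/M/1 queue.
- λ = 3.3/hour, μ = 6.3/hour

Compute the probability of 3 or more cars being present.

ρ = λ/μ = 3.3/6.3 = 0.5238
P(N ≥ n) = ρⁿ
P(N ≥ 3) = 0.5238^3
P(N ≥ 3) = 0.1437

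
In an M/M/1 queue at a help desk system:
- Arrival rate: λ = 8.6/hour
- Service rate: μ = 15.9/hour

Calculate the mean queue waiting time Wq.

First, compute utilization: ρ = λ/μ = 8.6/15.9 = 0.5409
For M/M/1: Wq = λ/(μ(μ-λ))
Wq = 8.6/(15.9 × (15.9-8.6))
Wq = 8.6/(15.9 × 7.30)
Wq = 0.07409 hours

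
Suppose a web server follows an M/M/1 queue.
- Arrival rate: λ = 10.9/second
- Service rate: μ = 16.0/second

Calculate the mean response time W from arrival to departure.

First, compute utilization: ρ = λ/μ = 10.9/16.0 = 0.6813
For M/M/1: W = 1/(μ-λ)
W = 1/(16.0-10.9) = 1/5.10
W = 0.1961 seconds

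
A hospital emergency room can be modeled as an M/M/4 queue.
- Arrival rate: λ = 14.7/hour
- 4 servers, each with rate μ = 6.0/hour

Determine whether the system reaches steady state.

Stability requires ρ = λ/(cμ) < 1
ρ = 14.7/(4 × 6.0) = 14.7/24.00 = 0.6125
Since 0.6125 < 1, the system is STABLE.
The servers are busy 61.25% of the time.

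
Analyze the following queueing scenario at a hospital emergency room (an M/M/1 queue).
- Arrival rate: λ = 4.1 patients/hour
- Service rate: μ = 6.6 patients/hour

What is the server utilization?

Server utilization: ρ = λ/μ
ρ = 4.1/6.6 = 0.6212
The server is busy 62.12% of the time.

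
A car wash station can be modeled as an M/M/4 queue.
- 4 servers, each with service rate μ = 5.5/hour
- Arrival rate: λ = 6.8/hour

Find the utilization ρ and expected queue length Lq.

Traffic intensity: ρ = λ/(cμ) = 6.8/(4×5.5) = 0.3091
Since ρ = 0.3091 < 1, system is stable.
Offered load a = λ/μ = cρ = 6.8/5.5 = 1.2364
P₀ = [ Σₙ₌₀^3 aⁿ/n! + a^4/(4!(1-ρ)) ]⁻¹
Σ = a^0/0! + a^1/1! + a^2/2! + a^3/3! = 1.00000 + 1.23636 + 0.764298 + 0.314983 = 3.3156
a^4/(4!(1-ρ)) = 2.3366/(24 × 0.6909) = 0.1409
P₀ = 1/(3.3156 + 0.1409) = 0.2893
Lq = P₀·a^4·ρ / (4!(1-ρ)²) = 0.2893 × 2.3366 × 0.3091 / (24 × 0.4774) = 0.01824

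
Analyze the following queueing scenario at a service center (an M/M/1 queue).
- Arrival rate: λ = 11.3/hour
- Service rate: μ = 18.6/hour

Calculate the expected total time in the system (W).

First, compute utilization: ρ = λ/μ = 11.3/18.6 = 0.6075
For M/M/1: W = 1/(μ-λ)
W = 1/(18.6-11.3) = 1/7.30
W = 0.1370 hours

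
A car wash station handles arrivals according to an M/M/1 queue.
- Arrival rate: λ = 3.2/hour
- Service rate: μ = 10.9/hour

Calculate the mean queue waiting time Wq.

First, compute utilization: ρ = λ/μ = 3.2/10.9 = 0.2936
For M/M/1: Wq = λ/(μ(μ-λ))
Wq = 3.2/(10.9 × (10.9-3.2))
Wq = 3.2/(10.9 × 7.70)
Wq = 0.03813 hours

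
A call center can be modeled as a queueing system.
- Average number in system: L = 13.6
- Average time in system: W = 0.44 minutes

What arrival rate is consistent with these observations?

Little's Law: L = λW, so λ = L/W
λ = 13.6/0.44 = 30.9091 calls/minute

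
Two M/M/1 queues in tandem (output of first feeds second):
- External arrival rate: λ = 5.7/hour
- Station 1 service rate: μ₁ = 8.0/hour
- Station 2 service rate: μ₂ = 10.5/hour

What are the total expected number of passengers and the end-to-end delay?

By Jackson's theorem, each station behaves as independent M/M/1.
Station 1: ρ₁ = 5.7/8.0 = 0.7125, L₁ = ρ₁/(1-ρ₁) = λ/(μ₁-λ) = 5.7/2.30 = 2.4783
Station 2: ρ₂ = 5.7/10.5 = 0.5429, L₂ = ρ₂/(1-ρ₂) = λ/(μ₂-λ) = 5.7/4.80 = 1.1875
Total: L = L₁ + L₂ = 2.4783 + 1.1875 = 3.6658
W = L/λ = 3.6658/5.7 = 0.6431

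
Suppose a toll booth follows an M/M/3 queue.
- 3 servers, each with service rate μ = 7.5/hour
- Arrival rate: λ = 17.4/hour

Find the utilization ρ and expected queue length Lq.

Traffic intensity: ρ = λ/(cμ) = 17.4/(3×7.5) = 0.7733
Since ρ = 0.7733 < 1, system is stable.
Offered load a = λ/μ = cρ = 17.4/7.5 = 2.3200
P₀ = [ Σₙ₌₀^2 aⁿ/n! + a^3/(3!(1-ρ)) ]⁻¹
Σ = a^0/0! + a^1/1! + a^2/2! = 1.0000 + 2.3200 + 2.6912 = 6.0112
a^3/(3!(1-ρ)) = 12.48717/(6 × 0.2266667) = 9.1817
P₀ = 1/(6.0112 + 9.1817) = 0.06582
Lq = P₀·a^3·ρ / (3!(1-ρ)²) = 0.065820 × 12.4872 × 0.77333 / (6 × 0.051378) = 2.0619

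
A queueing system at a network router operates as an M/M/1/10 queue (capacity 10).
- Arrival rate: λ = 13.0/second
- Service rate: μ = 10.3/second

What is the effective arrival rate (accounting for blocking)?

ρ = λ/μ = 13.0/10.3 = 1.26214
P₀ = (1-ρ)/(1-ρ^(K+1)) = (1-1.26214)/(1-1.26214^11) = -0.2621/-11.9474 = 0.02194
P_K = P₀×ρ^K = 0.02194 × 1.26214^10 = 0.02194 × 10.2583 = 0.2251
λ_eff = λ(1-P_K) = 13.0 × (1 - 0.22508) = 13.0 × 0.77492 = 10.0740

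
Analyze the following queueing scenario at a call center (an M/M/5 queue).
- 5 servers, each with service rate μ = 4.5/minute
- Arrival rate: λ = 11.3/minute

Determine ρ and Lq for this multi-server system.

Traffic intensity: ρ = λ/(cμ) = 11.3/(5×4.5) = 0.5022
Since ρ = 0.5022 < 1, system is stable.
Offered load a = λ/μ = cρ = 11.3/4.5 = 2.5111
P₀ = [ Σₙ₌₀^4 aⁿ/n! + a^5/(5!(1-ρ)) ]⁻¹
Σ = a^0/0! + a^1/1! + a^2/2! + a^3/3! + a^4/4! = 1.00000 + 2.51111 + 3.15284 + 2.63904 + 1.65673 = 10.9597
a^5/(5!(1-ρ)) = 99.8458/(120 × 0.4978) = 1.6715
P₀ = 1/(10.9597 + 1.6715) = 0.07917
Lq = P₀·a^5·ρ / (5!(1-ρ)²) = 0.07917 × 99.8458 × 0.5022 / (120 × 0.2478) = 0.1335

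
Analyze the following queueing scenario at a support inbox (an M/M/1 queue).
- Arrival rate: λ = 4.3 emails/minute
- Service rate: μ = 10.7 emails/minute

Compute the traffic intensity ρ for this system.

Server utilization: ρ = λ/μ
ρ = 4.3/10.7 = 0.4019
The server is busy 40.19% of the time.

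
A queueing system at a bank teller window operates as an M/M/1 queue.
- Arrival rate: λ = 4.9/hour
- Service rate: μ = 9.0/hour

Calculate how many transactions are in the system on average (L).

ρ = λ/μ = 4.9/9.0 = 0.5444
For M/M/1: L = λ/(μ-λ)
L = 4.9/(9.0-4.9) = 4.9/4.10
L = 1.1951 transactions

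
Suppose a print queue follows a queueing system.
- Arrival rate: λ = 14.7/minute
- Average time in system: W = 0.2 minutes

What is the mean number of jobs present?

Little's Law: L = λW
L = 14.7 × 0.2 = 2.9400 jobs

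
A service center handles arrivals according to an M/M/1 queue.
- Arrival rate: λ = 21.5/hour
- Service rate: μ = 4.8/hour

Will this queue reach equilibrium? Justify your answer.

Stability requires ρ = λ/(cμ) < 1
ρ = 21.5/(1 × 4.8) = 21.5/4.80 = 4.4792
Since 4.4792 ≥ 1, the system is UNSTABLE.
Queue grows without bound. Need μ > λ = 21.5.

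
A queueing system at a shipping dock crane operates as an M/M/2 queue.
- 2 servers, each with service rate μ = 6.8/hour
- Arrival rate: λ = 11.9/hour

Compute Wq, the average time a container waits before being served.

Traffic intensity: ρ = λ/(cμ) = 11.9/(2×6.8) = 0.8750
Since ρ = 0.8750 < 1, system is stable.
Offered load a = λ/μ = cρ = 11.9/6.8 = 1.7500
P₀ = [ Σₙ₌₀^1 aⁿ/n! + a^2/(2!(1-ρ)) ]⁻¹
Σ = a^0/0! + a^1/1! = 1.0000 + 1.7500 = 2.7500
a^2/(2!(1-ρ)) = 3.0625/(2 × 0.1250) = 12.2500
P₀ = 1/(2.7500 + 12.2500) = 0.06667
Lq = P₀·a^2·ρ / (2!(1-ρ)²) = 0.066667 × 3.0625 × 0.87500 / (2 × 0.015625) = 5.7167
Wq = Lq/λ = 5.7167/11.9 = 0.4804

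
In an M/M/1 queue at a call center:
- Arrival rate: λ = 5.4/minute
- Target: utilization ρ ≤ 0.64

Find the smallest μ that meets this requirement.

ρ = λ/μ, so μ = λ/ρ
μ ≥ 5.4/0.64 = 8.4375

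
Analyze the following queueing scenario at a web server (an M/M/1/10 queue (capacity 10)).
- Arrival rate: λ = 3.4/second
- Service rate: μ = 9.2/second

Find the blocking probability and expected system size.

ρ = λ/μ = 3.4/9.2 = 0.36957
P₀ = (1-ρ)/(1-ρ^(K+1)) = (1-0.36957)/(1-0.36957^11) = 0.6304/1.0000 = 0.6304
P_K = P₀×ρ^K = 0.6304 × 0.36957^10 = 0.6304 × 0.00004753 = 0.00002996
Blocking probability P_10 = 0.00002996 (0.002996%)
L = ρ[1 - (K+1)ρ^K + Kρ^(K+1)] / [(1-ρ)(1-ρ^(K+1))]
L = 0.36957 × (1 - 11×0.00004753 + 10×0.00001757) / ((1 - 0.36957) × (1 - 0.00001757)) = 0.5860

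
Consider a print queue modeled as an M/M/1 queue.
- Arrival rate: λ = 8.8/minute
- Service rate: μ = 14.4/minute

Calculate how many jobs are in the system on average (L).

ρ = λ/μ = 8.8/14.4 = 0.6111
For M/M/1: L = λ/(μ-λ)
L = 8.8/(14.4-8.8) = 8.8/5.60
L = 1.5714 jobs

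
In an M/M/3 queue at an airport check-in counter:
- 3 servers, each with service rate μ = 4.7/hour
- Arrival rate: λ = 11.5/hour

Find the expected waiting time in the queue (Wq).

Traffic intensity: ρ = λ/(cμ) = 11.5/(3×4.7) = 0.8156
Since ρ = 0.8156 < 1, system is stable.
Offered load a = λ/μ = cρ = 11.5/4.7 = 2.4468
P₀ = [ Σₙ₌₀^2 aⁿ/n! + a^3/(3!(1-ρ)) ]⁻¹
Σ = a^0/0! + a^1/1! + a^2/2! = 1.0000 + 2.4468 + 2.9934 = 6.4402
a^3/(3!(1-ρ)) = 14.6487/(6 × 0.184397) = 13.2402
P₀ = 1/(6.4402 + 13.2402) = 0.05081
Lq = P₀·a^3·ρ / (3!(1-ρ)²) = 0.05081 × 14.6487 × 0.8156 / (6 × 0.03400) = 2.9757
Wq = Lq/λ = 2.9757/11.5 = 0.2588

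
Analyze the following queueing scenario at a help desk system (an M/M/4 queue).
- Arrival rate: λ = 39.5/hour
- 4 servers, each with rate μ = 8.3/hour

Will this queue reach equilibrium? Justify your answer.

Stability requires ρ = λ/(cμ) < 1
ρ = 39.5/(4 × 8.3) = 39.5/33.20 = 1.1898
Since 1.1898 ≥ 1, the system is UNSTABLE.
Need c > λ/μ = 39.5/8.3 = 4.76.
Minimum servers needed: c = 5.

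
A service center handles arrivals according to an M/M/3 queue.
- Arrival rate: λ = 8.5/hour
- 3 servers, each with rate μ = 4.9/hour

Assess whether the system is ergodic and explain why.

Stability requires ρ = λ/(cμ) < 1
ρ = 8.5/(3 × 4.9) = 8.5/14.70 = 0.5782
Since 0.5782 < 1, the system is STABLE.
The servers are busy 57.82% of the time.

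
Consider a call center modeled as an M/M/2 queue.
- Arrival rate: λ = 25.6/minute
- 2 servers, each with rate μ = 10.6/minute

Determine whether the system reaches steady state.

Stability requires ρ = λ/(cμ) < 1
ρ = 25.6/(2 × 10.6) = 25.6/21.20 = 1.2075
Since 1.2075 ≥ 1, the system is UNSTABLE.
Need c > λ/μ = 25.6/10.6 = 2.42.
Minimum servers needed: c = 3.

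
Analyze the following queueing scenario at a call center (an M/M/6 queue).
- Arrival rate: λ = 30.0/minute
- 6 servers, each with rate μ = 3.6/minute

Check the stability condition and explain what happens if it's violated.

Stability requires ρ = λ/(cμ) < 1
ρ = 30.0/(6 × 3.6) = 30.0/21.60 = 1.3889
Since 1.3889 ≥ 1, the system is UNSTABLE.
Need c > λ/μ = 30.0/3.6 = 8.33.
Minimum servers needed: c = 9.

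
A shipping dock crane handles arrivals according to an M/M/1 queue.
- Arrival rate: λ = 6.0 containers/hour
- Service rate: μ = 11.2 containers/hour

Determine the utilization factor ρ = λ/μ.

Server utilization: ρ = λ/μ
ρ = 6.0/11.2 = 0.5357
The server is busy 53.57% of the time.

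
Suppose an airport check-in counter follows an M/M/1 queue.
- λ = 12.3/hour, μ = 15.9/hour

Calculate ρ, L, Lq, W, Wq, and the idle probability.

Step 1: ρ = λ/μ = 12.3/15.9 = 0.7736
Step 2: L = λ/(μ-λ) = 12.3/3.60 = 3.4167
Step 3: Lq = λ²/(μ(μ-λ)) = 151.29/(15.9×3.60) = 2.6431
Step 4: W = 1/(μ-λ) = 1/3.60 = 0.27778
Step 5: Wq = λ/(μ(μ-λ)) = 12.3/(15.9×3.60) = 0.2149
Step 6: P(0) = 1-ρ = 0.2264
Verify: L = λW = 12.3×0.27778 = 3.4167 ✔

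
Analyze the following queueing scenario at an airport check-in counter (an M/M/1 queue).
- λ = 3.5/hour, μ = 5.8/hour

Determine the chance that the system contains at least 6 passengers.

ρ = λ/μ = 3.5/5.8 = 0.60345
P(N ≥ n) = ρⁿ
P(N ≥ 6) = 0.60345^6
P(N ≥ 6) = 0.04829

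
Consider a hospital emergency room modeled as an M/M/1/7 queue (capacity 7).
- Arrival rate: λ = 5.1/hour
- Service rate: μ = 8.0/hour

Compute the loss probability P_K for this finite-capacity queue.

ρ = λ/μ = 5.1/8.0 = 0.6375
P₀ = (1-ρ)/(1-ρ^(K+1)) = (1-0.6375)/(1-0.6375^8) = 0.3625/0.9727 = 0.3727
P_K = P₀×ρ^K = 0.3727 × 0.6375^7 = 0.3727 × 0.04279 = 0.01595
Blocking probability = 1.59%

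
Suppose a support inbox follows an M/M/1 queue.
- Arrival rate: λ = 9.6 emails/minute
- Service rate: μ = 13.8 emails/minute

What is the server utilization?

Server utilization: ρ = λ/μ
ρ = 9.6/13.8 = 0.6957
The server is busy 69.57% of the time.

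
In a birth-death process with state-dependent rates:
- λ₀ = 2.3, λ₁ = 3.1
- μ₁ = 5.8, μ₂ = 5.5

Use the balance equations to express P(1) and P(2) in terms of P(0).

Balance equations:
State 0: λ₀P₀ = μ₁P₁ → P₁ = (λ₀/μ₁)P₀ = (2.3/5.8)P₀ = 0.3966P₀
State 1: P₂ = (λ₀λ₁)/(μ₁μ₂)P₀ = (2.3×3.1)/(5.8×5.5)P₀ = 0.2235P₀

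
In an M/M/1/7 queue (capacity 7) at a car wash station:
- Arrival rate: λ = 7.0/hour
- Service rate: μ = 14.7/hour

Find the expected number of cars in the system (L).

ρ = λ/μ = 7.0/14.7 = 0.4762
P₀ = (1-ρ)/(1-ρ^(K+1)) = (1-0.4762)/(1-0.4762^8) = 0.5238/0.9974 = 0.5252
P_K = P₀×ρ^K = 0.5252 × 0.4762^7 = 0.5252 × 0.005553 = 0.002916
L = ρ[1 - (K+1)ρ^K + Kρ^(K+1)] / [(1-ρ)(1-ρ^(K+1))]
L = 0.4762 × (1 - 8×0.005553 + 7×0.002644) / ((1 - 0.4762) × (1 - 0.002644)) = 0.8879 cars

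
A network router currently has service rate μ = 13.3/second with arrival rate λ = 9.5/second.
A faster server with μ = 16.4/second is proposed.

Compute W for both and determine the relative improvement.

System 1: ρ₁ = 9.5/13.3 = 0.7143, W₁ = 1/(13.3-9.5) = 0.26316
System 2: ρ₂ = 9.5/16.4 = 0.5793, W₂ = 1/(16.4-9.5) = 0.14493
Improvement: (W₁-W₂)/W₁ = (0.26316-0.14493)/0.26316 = 44.93%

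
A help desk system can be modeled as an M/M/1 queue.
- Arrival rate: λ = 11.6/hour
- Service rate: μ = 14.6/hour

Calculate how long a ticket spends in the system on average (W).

First, compute utilization: ρ = λ/μ = 11.6/14.6 = 0.7945
For M/M/1: W = 1/(μ-λ)
W = 1/(14.6-11.6) = 1/3.00
W = 0.3333 hours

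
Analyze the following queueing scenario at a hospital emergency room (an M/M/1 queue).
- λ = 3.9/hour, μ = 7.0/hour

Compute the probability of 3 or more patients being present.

ρ = λ/μ = 3.9/7.0 = 0.5571
P(N ≥ n) = ρⁿ
P(N ≥ 3) = 0.5571^3
P(N ≥ 3) = 0.1729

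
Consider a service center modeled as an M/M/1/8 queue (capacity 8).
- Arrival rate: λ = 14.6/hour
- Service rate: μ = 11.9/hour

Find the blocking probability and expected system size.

ρ = λ/μ = 14.6/11.9 = 1.22689
P₀ = (1-ρ)/(1-ρ^(K+1)) = (1-1.22689)/(1-1.22689^9) = -0.2269/-5.2987 = 0.04282
P_K = P₀×ρ^K = 0.04282 × 1.22689^8 = 0.04282 × 5.1339 = 0.2198
Blocking probability P_8 = 0.2198 (21.98%)
L = ρ[1 - (K+1)ρ^K + Kρ^(K+1)] / [(1-ρ)(1-ρ^(K+1))]
L = 1.22689 × (1 - 9×5.133872 + 8×6.298696) / ((1 - 1.22689) × (1 - 6.298696)) = 5.2911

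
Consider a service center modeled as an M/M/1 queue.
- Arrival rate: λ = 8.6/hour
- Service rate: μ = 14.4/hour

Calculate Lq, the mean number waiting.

ρ = λ/μ = 8.6/14.4 = 0.5972
For M/M/1: Lq = λ²/(μ(μ-λ))
Lq = 73.96/(14.4 × 5.80)
Lq = 0.8855 customers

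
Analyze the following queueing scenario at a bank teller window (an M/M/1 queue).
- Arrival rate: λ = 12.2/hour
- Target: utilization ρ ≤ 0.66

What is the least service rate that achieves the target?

ρ = λ/μ, so μ = λ/ρ
μ ≥ 12.2/0.66 = 18.4848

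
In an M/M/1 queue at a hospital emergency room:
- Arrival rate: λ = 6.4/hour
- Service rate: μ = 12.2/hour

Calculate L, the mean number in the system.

ρ = λ/μ = 6.4/12.2 = 0.5246
For M/M/1: L = λ/(μ-λ)
L = 6.4/(12.2-6.4) = 6.4/5.80
L = 1.1034 patients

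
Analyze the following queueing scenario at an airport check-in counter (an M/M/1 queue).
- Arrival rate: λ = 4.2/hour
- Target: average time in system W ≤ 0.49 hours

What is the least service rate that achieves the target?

For M/M/1: W = 1/(μ-λ)
Need W ≤ 0.49, so 1/(μ-λ) ≤ 0.49
μ - λ ≥ 1/0.49 = 2.0408
μ ≥ 4.2 + 2.0408 = 6.2408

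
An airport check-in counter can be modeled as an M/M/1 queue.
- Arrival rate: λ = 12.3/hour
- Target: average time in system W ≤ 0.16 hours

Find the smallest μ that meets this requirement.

For M/M/1: W = 1/(μ-λ)
Need W ≤ 0.16, so 1/(μ-λ) ≤ 0.16
μ - λ ≥ 1/0.16 = 6.2500
μ ≥ 12.3 + 6.2500 = 18.5500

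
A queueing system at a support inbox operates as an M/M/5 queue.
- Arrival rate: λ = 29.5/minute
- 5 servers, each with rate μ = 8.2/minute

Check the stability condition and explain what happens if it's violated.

Stability requires ρ = λ/(cμ) < 1
ρ = 29.5/(5 × 8.2) = 29.5/41.00 = 0.7195
Since 0.7195 < 1, the system is STABLE.
The servers are busy 71.95% of the time.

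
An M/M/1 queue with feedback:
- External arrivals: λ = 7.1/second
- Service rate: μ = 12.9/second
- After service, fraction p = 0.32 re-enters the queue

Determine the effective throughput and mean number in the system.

Effective arrival rate: λ_eff = λ/(1-p) = 7.1/(1-0.32) = 7.1/0.68 = 10.44118
ρ = λ_eff/μ = 10.44118/12.9 = 0.809394
L = ρ/(1-ρ) = 0.809394/(1-0.809394) = 4.2464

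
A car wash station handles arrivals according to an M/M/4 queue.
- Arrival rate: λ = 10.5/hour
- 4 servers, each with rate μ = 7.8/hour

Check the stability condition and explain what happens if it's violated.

Stability requires ρ = λ/(cμ) < 1
ρ = 10.5/(4 × 7.8) = 10.5/31.20 = 0.3365
Since 0.3365 < 1, the system is STABLE.
The servers are busy 33.65% of the time.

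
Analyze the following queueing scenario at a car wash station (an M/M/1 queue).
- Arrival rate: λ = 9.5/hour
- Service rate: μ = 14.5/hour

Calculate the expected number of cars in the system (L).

ρ = λ/μ = 9.5/14.5 = 0.6552
For M/M/1: L = λ/(μ-λ)
L = 9.5/(14.5-9.5) = 9.5/5.00
L = 1.9000 cars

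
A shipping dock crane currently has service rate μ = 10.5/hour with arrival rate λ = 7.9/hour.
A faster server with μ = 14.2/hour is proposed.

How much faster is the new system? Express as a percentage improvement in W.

System 1: ρ₁ = 7.9/10.5 = 0.7524, W₁ = 1/(10.5-7.9) = 0.38462
System 2: ρ₂ = 7.9/14.2 = 0.5563, W₂ = 1/(14.2-7.9) = 0.15873
Improvement: (W₁-W₂)/W₁ = (0.38462-0.15873)/0.38462 = 58.73%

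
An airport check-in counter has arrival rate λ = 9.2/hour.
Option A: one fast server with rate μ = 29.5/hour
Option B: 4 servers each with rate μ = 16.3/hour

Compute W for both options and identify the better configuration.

Option A: single server μ = 29.5 (M/M/1)
  ρ_A = 9.2/29.5 = 0.3119
  W_A = 1/(μ-λ) = 1/(29.5-9.2) = 1/20.30 = 0.04926

Option B: 4 servers μ = 16.3 (M/M/4)
  ρ_B = λ/(cμ) = 9.2/(4×16.3) = 0.1411
  Offered load a = λ/μ = cρ = 9.2/16.3 = 0.5644
  P₀ = [ Σₙ₌₀^3 aⁿ/n! + a^4/(4!(1-ρ)) ]⁻¹
  Σ = a^0/0! + a^1/1! + a^2/2! + a^3/3! = 1.0000 + 0.5644 + 0.1593 + 0.02997 = 1.7537
  a^4/(4!(1-ρ)) = 0.10148/(24 × 0.85890) = 0.004923
  P₀ = 1/(1.7537 + 0.004923) = 0.5686
  Lq = P₀·a^4·ρ / (4!(1-ρ)²) = 0.5686 × 0.1015 × 0.1411 / (24 × 0.7377) = 0.0004599
  Wq_B = Lq/λ = 0.0004599/9.2 = 0.00004999
  W_B = Wq_B + 1/μ = 0.00004999 + 0.06135 = 0.06140

Since W_A = 0.04926 < W_B = 0.06140, Option A (single fast server) has the shorter time in system.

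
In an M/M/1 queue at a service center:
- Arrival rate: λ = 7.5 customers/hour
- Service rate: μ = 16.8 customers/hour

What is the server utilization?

Server utilization: ρ = λ/μ
ρ = 7.5/16.8 = 0.4464
The server is busy 44.64% of the time.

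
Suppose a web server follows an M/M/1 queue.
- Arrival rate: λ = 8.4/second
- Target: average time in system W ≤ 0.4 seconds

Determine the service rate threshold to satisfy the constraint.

For M/M/1: W = 1/(μ-λ)
Need W ≤ 0.4, so 1/(μ-λ) ≤ 0.4
μ - λ ≥ 1/0.4 = 2.5000
μ ≥ 8.4 + 2.5000 = 10.9000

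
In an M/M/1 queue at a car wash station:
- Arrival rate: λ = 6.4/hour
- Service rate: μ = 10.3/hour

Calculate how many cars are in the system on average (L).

ρ = λ/μ = 6.4/10.3 = 0.6214
For M/M/1: L = λ/(μ-λ)
L = 6.4/(10.3-6.4) = 6.4/3.90
L = 1.6410 cars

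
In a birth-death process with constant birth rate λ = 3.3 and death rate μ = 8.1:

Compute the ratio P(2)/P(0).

For constant rates: P(n)/P(0) = (λ/μ)^n
P(2)/P(0) = (3.3/8.1)^2 = 0.4074^2 = 0.1660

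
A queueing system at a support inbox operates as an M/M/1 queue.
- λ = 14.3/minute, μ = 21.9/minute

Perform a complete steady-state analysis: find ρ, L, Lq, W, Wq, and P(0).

Step 1: ρ = λ/μ = 14.3/21.9 = 0.6530
Step 2: L = λ/(μ-λ) = 14.3/7.60 = 1.8816
Step 3: Lq = λ²/(μ(μ-λ)) = 204.49/(21.9×7.60) = 1.2286
Step 4: W = 1/(μ-λ) = 1/7.60 = 0.13158
Step 5: Wq = λ/(μ(μ-λ)) = 14.3/(21.9×7.60) = 0.08592
Step 6: P(0) = 1-ρ = 0.3470
Verify: L = λW = 14.3×0.13158 = 1.8816 ✔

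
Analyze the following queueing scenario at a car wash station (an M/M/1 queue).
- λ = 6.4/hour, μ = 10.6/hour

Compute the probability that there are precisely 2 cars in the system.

ρ = λ/μ = 6.4/10.6 = 0.6038
P(n) = (1-ρ)ρⁿ
P(2) = (1-0.6038) × 0.6038^2
P(2) = 0.39620 × 0.36457
P(2) = 0.1444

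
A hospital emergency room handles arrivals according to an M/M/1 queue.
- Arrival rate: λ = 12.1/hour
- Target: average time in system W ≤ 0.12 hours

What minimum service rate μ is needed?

For M/M/1: W = 1/(μ-λ)
Need W ≤ 0.12, so 1/(μ-λ) ≤ 0.12
μ - λ ≥ 1/0.12 = 8.3333
μ ≥ 12.1 + 8.3333 = 20.4333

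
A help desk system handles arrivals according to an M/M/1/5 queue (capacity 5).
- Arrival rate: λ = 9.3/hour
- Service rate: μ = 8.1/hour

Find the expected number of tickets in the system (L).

ρ = λ/μ = 9.3/8.1 = 1.14815
P₀ = (1-ρ)/(1-ρ^(K+1)) = (1-1.14815)/(1-1.14815^6) = -0.1482/-1.2908 = 0.1148
P_K = P₀×ρ^K = 0.1148 × 1.14815^5 = 0.1148 × 1.9952 = 0.2290
L = ρ[1 - (K+1)ρ^K + Kρ^(K+1)] / [(1-ρ)(1-ρ^(K+1))]
L = 1.14815 × (1 - 6×1.995231 + 5×2.290824) / ((1 - 1.14815) × (1 - 2.290824)) = 2.8983 tickets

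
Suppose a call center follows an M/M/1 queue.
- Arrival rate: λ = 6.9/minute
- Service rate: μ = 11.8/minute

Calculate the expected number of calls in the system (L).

ρ = λ/μ = 6.9/11.8 = 0.5847
For M/M/1: L = λ/(μ-λ)
L = 6.9/(11.8-6.9) = 6.9/4.90
L = 1.4082 calls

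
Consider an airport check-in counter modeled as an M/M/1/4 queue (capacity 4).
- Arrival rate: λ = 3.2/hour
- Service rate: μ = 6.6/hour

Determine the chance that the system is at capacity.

ρ = λ/μ = 3.2/6.6 = 0.48485
P₀ = (1-ρ)/(1-ρ^(K+1)) = (1-0.48485)/(1-0.48485^5) = 0.5151/0.9732 = 0.5293
P_K = P₀×ρ^K = 0.5293 × 0.48485^4 = 0.5293 × 0.05526 = 0.02925
Blocking probability = 2.93%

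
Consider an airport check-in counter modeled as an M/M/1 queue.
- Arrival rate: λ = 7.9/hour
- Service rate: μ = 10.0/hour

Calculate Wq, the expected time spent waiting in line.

First, compute utilization: ρ = λ/μ = 7.9/10.0 = 0.7900
For M/M/1: Wq = λ/(μ(μ-λ))
Wq = 7.9/(10.0 × (10.0-7.9))
Wq = 7.9/(10.0 × 2.10)
Wq = 0.3762 hours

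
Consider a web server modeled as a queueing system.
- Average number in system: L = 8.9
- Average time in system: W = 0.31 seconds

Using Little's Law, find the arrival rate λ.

Little's Law: L = λW, so λ = L/W
λ = 8.9/0.31 = 28.7097 requests/second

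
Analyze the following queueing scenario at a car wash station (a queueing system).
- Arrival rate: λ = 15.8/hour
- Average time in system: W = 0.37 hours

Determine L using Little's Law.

Little's Law: L = λW
L = 15.8 × 0.37 = 5.8460 cars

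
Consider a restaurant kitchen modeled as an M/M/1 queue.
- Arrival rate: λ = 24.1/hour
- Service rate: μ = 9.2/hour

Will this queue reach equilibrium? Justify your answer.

Stability requires ρ = λ/(cμ) < 1
ρ = 24.1/(1 × 9.2) = 24.1/9.20 = 2.6196
Since 2.6196 ≥ 1, the system is UNSTABLE.
Queue grows without bound. Need μ > λ = 24.1.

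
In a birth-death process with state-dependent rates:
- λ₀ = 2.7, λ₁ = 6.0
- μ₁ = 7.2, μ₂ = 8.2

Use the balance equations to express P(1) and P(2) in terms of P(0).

Balance equations:
State 0: λ₀P₀ = μ₁P₁ → P₁ = (λ₀/μ₁)P₀ = (2.7/7.2)P₀ = 0.3750P₀
State 1: P₂ = (λ₀λ₁)/(μ₁μ₂)P₀ = (2.7×6.0)/(7.2×8.2)P₀ = 0.2744P₀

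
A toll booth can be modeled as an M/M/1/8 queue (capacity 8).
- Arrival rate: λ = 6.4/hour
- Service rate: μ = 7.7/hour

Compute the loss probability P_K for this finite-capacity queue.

ρ = λ/μ = 6.4/7.7 = 0.831169
P₀ = (1-ρ)/(1-ρ^(K+1)) = (1-0.831169)/(1-0.831169^9) = 0.16883/0.81068 = 0.2083
P_K = P₀×ρ^K = 0.20826 × 0.831169^8 = 0.20826 × 0.22778 = 0.04744
Blocking probability = 4.74%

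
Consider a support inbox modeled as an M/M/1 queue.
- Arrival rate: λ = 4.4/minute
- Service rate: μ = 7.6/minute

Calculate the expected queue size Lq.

ρ = λ/μ = 4.4/7.6 = 0.5789
For M/M/1: Lq = λ²/(μ(μ-λ))
Lq = 19.36/(7.6 × 3.20)
Lq = 0.7961 emails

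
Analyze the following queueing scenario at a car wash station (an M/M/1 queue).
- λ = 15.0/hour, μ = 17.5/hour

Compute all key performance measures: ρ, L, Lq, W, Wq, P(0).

Step 1: ρ = λ/μ = 15.0/17.5 = 0.8571
Step 2: L = λ/(μ-λ) = 15.0/2.50 = 6.0000
Step 3: Lq = λ²/(μ(μ-λ)) = 225.00/(17.5×2.50) = 5.1429
Step 4: W = 1/(μ-λ) = 1/2.50 = 0.4000
Step 5: Wq = λ/(μ(μ-λ)) = 15.0/(17.5×2.50) = 0.3429
Step 6: P(0) = 1-ρ = 0.1429
Verify: L = λW = 15.0×0.4000 = 6.0000 ✔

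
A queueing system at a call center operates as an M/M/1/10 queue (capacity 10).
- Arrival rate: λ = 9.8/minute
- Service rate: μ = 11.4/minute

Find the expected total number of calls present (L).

ρ = λ/μ = 9.8/11.4 = 0.85965
P₀ = (1-ρ)/(1-ρ^(K+1)) = (1-0.85965)/(1-0.85965^11) = 0.14035/0.81053 = 0.1732
P_K = P₀×ρ^K = 0.17316 × 0.85965^10 = 0.17316 × 0.22040 = 0.03816
L = ρ[1 - (K+1)ρ^K + Kρ^(K+1)] / [(1-ρ)(1-ρ^(K+1))]
L = 0.85965 × (1 - 11×0.220403 + 10×0.189469) / ((1 - 0.85965) × (1 - 0.189469)) = 3.5537 calls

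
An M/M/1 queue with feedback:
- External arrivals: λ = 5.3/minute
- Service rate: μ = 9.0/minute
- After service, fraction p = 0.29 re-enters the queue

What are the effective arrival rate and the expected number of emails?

Effective arrival rate: λ_eff = λ/(1-p) = 5.3/(1-0.29) = 5.3/0.71 = 7.4648
ρ = λ_eff/μ = 7.4648/9.0 = 0.82942
L = ρ/(1-ρ) = 0.82942/(1-0.82942) = 4.8624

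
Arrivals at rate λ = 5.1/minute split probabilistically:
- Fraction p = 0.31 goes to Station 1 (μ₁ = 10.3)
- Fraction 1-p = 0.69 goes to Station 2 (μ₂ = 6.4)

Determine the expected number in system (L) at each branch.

Effective rates: λ₁ = 5.1×0.31 = 1.581, λ₂ = 5.1×0.69 = 3.519
Station 1: ρ₁ = 1.581/10.3 = 0.1535, L₁ = ρ₁/(1-ρ₁) = 0.1535/(1-0.1535) = 0.1813
Station 2: ρ₂ = 3.519/6.4 = 0.549844, L₂ = ρ₂/(1-ρ₂) = 0.549844/(1-0.549844) = 1.2215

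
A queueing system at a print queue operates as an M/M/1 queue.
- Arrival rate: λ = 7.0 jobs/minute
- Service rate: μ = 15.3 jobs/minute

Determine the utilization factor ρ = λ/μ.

Server utilization: ρ = λ/μ
ρ = 7.0/15.3 = 0.4575
The server is busy 45.75% of the time.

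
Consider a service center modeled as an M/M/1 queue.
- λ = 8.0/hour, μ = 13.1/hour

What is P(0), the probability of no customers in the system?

ρ = λ/μ = 8.0/13.1 = 0.6107
P(0) = 1 - ρ = 1 - 0.6107 = 0.3893
The server is idle 38.93% of the time.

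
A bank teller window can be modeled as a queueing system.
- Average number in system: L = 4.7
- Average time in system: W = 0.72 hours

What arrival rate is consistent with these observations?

Little's Law: L = λW, so λ = L/W
λ = 4.7/0.72 = 6.5278 transactions/hour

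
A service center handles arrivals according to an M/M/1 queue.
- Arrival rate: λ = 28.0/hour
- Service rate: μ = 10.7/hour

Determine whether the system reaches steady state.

Stability requires ρ = λ/(cμ) < 1
ρ = 28.0/(1 × 10.7) = 28.0/10.70 = 2.6168
Since 2.6168 ≥ 1, the system is UNSTABLE.
Queue grows without bound. Need μ > λ = 28.0.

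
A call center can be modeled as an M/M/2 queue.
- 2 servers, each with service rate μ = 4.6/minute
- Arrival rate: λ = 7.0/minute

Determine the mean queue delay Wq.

Traffic intensity: ρ = λ/(cμ) = 7.0/(2×4.6) = 0.7609
Since ρ = 0.7609 < 1, system is stable.
Offered load a = λ/μ = cρ = 7.0/4.6 = 1.5217
P₀ = [ Σₙ₌₀^1 aⁿ/n! + a^2/(2!(1-ρ)) ]⁻¹
Σ = a^0/0! + a^1/1! = 1.0000 + 1.5217 = 2.5217
a^2/(2!(1-ρ)) = 2.3157/(2 × 0.23913) = 4.8419
P₀ = 1/(2.5217 + 4.8419) = 0.1358
Lq = P₀·a^2·ρ / (2!(1-ρ)²) = 0.13580 × 2.3157 × 0.76087 / (2 × 0.057183) = 2.0922
Wq = Lq/λ = 2.0922/7.0 = 0.2989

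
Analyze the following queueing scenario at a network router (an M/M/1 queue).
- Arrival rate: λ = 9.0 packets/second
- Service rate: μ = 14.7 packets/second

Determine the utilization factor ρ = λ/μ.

Server utilization: ρ = λ/μ
ρ = 9.0/14.7 = 0.6122
The server is busy 61.22% of the time.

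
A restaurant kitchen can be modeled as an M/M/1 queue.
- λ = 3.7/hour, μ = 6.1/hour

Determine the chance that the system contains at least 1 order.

ρ = λ/μ = 3.7/6.1 = 0.6066
P(N ≥ n) = ρⁿ
P(N ≥ 1) = 0.6066^1
P(N ≥ 1) = 0.6066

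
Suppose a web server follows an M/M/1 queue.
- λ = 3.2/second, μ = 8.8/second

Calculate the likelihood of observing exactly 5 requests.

ρ = λ/μ = 3.2/8.8 = 0.36364
P(n) = (1-ρ)ρⁿ
P(5) = (1-0.36364) × 0.36364^5
P(5) = 0.63636 × 0.0063586
P(5) = 0.004046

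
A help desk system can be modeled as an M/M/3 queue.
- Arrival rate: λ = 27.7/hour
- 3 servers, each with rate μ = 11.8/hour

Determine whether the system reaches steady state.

Stability requires ρ = λ/(cμ) < 1
ρ = 27.7/(3 × 11.8) = 27.7/35.40 = 0.7825
Since 0.7825 < 1, the system is STABLE.
The servers are busy 78.25% of the time.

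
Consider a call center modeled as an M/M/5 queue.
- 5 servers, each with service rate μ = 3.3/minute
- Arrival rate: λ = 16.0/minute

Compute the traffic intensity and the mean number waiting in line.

Traffic intensity: ρ = λ/(cμ) = 16.0/(5×3.3) = 0.9697
Since ρ = 0.9697 < 1, system is stable.
Offered load a = λ/μ = cρ = 16.0/3.3 = 4.8485
P₀ = [ Σₙ₌₀^4 aⁿ/n! + a^5/(5!(1-ρ)) ]⁻¹
Σ = a^0/0! + a^1/1! + a^2/2! + a^3/3! + a^4/4! = 1.0000 + 4.8485 + 11.7539 + 18.9962 + 23.0257 = 59.6243
a^5/(5!(1-ρ)) = 2679.3547/(120 × 0.03030303) = 736.8225
P₀ = 1/(59.6243 + 736.8225) = 0.001256
Lq = P₀·a^5·ρ / (5!(1-ρ)²) = 0.001255577 × 2679.3547 × 0.9696970 / (120 × 0.0009182736) = 29.6044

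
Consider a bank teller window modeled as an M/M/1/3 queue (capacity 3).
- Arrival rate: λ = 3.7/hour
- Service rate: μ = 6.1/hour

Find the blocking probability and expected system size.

ρ = λ/μ = 3.7/6.1 = 0.60656
P₀ = (1-ρ)/(1-ρ^(K+1)) = (1-0.60656)/(1-0.60656^4) = 0.3934/0.8646 = 0.4550
P_K = P₀×ρ^K = 0.45503 × 0.60656^3 = 0.45503 × 0.22316 = 0.1015
Blocking probability P_3 = 0.1015 (10.15%)
L = ρ[1 - (K+1)ρ^K + Kρ^(K+1)] / [(1-ρ)(1-ρ^(K+1))]
L = 0.60656 × (1 - 4×0.2232 + 3×0.1354) / ((1 - 0.60656) × (1 - 0.1354)) = 0.9155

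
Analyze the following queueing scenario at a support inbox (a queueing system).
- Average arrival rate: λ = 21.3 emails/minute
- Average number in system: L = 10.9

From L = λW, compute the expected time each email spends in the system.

Little's Law: L = λW, so W = L/λ
W = 10.9/21.3 = 0.5117 minutes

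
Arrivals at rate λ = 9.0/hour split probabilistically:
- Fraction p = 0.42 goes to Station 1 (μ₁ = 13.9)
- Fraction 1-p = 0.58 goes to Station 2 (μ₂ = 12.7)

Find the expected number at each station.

Effective rates: λ₁ = 9.0×0.42 = 3.78, λ₂ = 9.0×0.58 = 5.22
Station 1: ρ₁ = 3.78/13.9 = 0.27194, L₁ = ρ₁/(1-ρ₁) = 0.27194/(1-0.27194) = 0.3735
Station 2: ρ₂ = 5.22/12.7 = 0.41102, L₂ = ρ₂/(1-ρ₂) = 0.41102/(1-0.41102) = 0.6979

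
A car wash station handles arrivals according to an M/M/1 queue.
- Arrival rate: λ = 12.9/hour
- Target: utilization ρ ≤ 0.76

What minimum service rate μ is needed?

ρ = λ/μ, so μ = λ/ρ
μ ≥ 12.9/0.76 = 16.9737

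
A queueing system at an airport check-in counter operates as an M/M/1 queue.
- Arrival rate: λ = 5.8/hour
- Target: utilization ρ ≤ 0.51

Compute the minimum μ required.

ρ = λ/μ, so μ = λ/ρ
μ ≥ 5.8/0.51 = 11.3725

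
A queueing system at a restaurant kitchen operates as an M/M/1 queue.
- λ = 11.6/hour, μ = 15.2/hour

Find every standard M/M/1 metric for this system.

Step 1: ρ = λ/μ = 11.6/15.2 = 0.7632
Step 2: L = λ/(μ-λ) = 11.6/3.60 = 3.2222
Step 3: Lq = λ²/(μ(μ-λ)) = 134.56/(15.2×3.60) = 2.4591
Step 4: W = 1/(μ-λ) = 1/3.60 = 0.27778
Step 5: Wq = λ/(μ(μ-λ)) = 11.6/(15.2×3.60) = 0.2120
Step 6: P(0) = 1-ρ = 0.2368
Verify: L = λW = 11.6×0.27778 = 3.2222 ✔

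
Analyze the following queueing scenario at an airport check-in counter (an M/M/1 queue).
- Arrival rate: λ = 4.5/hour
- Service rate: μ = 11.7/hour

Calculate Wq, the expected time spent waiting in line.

First, compute utilization: ρ = λ/μ = 4.5/11.7 = 0.3846
For M/M/1: Wq = λ/(μ(μ-λ))
Wq = 4.5/(11.7 × (11.7-4.5))
Wq = 4.5/(11.7 × 7.20)
Wq = 0.05342 hours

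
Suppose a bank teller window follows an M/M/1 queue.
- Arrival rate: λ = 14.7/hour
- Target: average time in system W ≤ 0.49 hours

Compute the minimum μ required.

For M/M/1: W = 1/(μ-λ)
Need W ≤ 0.49, so 1/(μ-λ) ≤ 0.49
μ - λ ≥ 1/0.49 = 2.0408
μ ≥ 14.7 + 2.0408 = 16.7408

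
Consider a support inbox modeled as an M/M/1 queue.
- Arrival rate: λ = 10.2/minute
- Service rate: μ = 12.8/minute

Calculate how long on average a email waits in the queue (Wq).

First, compute utilization: ρ = λ/μ = 10.2/12.8 = 0.7969
For M/M/1: Wq = λ/(μ(μ-λ))
Wq = 10.2/(12.8 × (12.8-10.2))
Wq = 10.2/(12.8 × 2.60)
Wq = 0.3065 minutes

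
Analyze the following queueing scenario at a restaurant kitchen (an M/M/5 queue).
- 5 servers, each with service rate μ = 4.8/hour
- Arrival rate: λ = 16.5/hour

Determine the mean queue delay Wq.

Traffic intensity: ρ = λ/(cμ) = 16.5/(5×4.8) = 0.6875
Since ρ = 0.6875 < 1, system is stable.
Offered load a = λ/μ = cρ = 16.5/4.8 = 3.4375
P₀ = [ Σₙ₌₀^4 aⁿ/n! + a^5/(5!(1-ρ)) ]⁻¹
Σ = a^0/0! + a^1/1! + a^2/2! + a^3/3! + a^4/4! = 1.0000 + 3.4375 + 5.9082 + 6.7698 + 5.8178 = 22.9333
a^5/(5!(1-ρ)) = 479.9694/(120 × 0.3125) = 12.7992
P₀ = 1/(22.9333 + 12.7992) = 0.02799
Lq = P₀·a^5·ρ / (5!(1-ρ)²) = 0.027986 × 479.9694 × 0.68750 / (120 × 0.097656) = 0.7880
Wq = Lq/λ = 0.7880/16.5 = 0.04776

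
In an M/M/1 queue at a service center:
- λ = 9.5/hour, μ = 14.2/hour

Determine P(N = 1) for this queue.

ρ = λ/μ = 9.5/14.2 = 0.6690
P(n) = (1-ρ)ρⁿ
P(1) = (1-0.6690) × 0.6690^1
P(1) = 0.3310 × 0.6690
P(1) = 0.2214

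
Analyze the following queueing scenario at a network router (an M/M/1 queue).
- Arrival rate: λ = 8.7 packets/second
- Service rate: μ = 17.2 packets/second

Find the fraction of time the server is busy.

Server utilization: ρ = λ/μ
ρ = 8.7/17.2 = 0.5058
The server is busy 50.58% of the time.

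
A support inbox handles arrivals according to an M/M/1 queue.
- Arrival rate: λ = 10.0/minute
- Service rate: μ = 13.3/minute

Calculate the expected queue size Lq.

ρ = λ/μ = 10.0/13.3 = 0.7519
For M/M/1: Lq = λ²/(μ(μ-λ))
Lq = 100.00/(13.3 × 3.30)
Lq = 2.2784 emails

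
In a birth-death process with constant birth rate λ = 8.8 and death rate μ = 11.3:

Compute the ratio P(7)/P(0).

For constant rates: P(n)/P(0) = (λ/μ)^n
P(7)/P(0) = (8.8/11.3)^7 = 0.77876^7 = 0.1737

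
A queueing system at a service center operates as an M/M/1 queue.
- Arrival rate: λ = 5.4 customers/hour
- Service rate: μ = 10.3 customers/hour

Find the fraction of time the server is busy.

Server utilization: ρ = λ/μ
ρ = 5.4/10.3 = 0.5243
The server is busy 52.43% of the time.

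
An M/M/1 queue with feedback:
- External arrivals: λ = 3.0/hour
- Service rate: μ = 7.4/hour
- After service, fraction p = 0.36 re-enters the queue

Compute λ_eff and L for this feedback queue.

Effective arrival rate: λ_eff = λ/(1-p) = 3.0/(1-0.36) = 3.0/0.64 = 4.6875
ρ = λ_eff/μ = 4.6875/7.4 = 0.63345
L = ρ/(1-ρ) = 0.63345/(1-0.63345) = 1.7281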